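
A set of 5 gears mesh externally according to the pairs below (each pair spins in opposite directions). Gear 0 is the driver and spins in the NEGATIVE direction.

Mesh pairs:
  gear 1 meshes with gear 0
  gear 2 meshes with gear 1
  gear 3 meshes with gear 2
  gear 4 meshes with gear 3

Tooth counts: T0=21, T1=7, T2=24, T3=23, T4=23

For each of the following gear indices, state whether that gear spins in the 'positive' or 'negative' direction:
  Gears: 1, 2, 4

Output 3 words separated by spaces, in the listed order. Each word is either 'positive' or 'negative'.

Gear 0 (driver): negative (depth 0)
  gear 1: meshes with gear 0 -> depth 1 -> positive (opposite of gear 0)
  gear 2: meshes with gear 1 -> depth 2 -> negative (opposite of gear 1)
  gear 3: meshes with gear 2 -> depth 3 -> positive (opposite of gear 2)
  gear 4: meshes with gear 3 -> depth 4 -> negative (opposite of gear 3)
Queried indices 1, 2, 4 -> positive, negative, negative

Answer: positive negative negative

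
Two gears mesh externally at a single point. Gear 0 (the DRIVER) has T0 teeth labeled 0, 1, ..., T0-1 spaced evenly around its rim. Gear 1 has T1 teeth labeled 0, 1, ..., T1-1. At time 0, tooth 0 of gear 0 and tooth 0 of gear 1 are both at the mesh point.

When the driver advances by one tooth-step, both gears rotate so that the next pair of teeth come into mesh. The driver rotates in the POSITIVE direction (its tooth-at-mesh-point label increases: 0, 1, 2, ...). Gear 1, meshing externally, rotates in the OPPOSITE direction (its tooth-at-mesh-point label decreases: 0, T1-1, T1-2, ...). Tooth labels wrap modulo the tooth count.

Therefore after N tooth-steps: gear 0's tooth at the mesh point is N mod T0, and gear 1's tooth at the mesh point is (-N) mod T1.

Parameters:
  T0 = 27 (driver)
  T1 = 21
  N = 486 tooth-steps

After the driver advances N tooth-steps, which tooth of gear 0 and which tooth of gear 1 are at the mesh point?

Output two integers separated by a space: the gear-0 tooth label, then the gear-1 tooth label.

Gear 0 (driver, T0=27): tooth at mesh = N mod T0
  486 = 18 * 27 + 0, so 486 mod 27 = 0
  gear 0 tooth = 0
Gear 1 (driven, T1=21): tooth at mesh = (-N) mod T1
  486 = 23 * 21 + 3, so 486 mod 21 = 3
  (-486) mod 21 = (-3) mod 21 = 21 - 3 = 18
Mesh after 486 steps: gear-0 tooth 0 meets gear-1 tooth 18

Answer: 0 18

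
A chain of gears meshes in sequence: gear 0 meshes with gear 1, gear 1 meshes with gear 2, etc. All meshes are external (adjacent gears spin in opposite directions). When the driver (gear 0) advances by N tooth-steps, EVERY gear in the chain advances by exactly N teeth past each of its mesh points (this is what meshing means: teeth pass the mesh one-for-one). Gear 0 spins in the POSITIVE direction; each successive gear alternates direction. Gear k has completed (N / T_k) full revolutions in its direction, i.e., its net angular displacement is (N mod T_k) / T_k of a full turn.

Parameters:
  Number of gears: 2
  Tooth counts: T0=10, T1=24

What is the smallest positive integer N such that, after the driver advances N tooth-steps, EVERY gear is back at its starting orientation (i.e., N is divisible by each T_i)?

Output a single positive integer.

Gear k returns to start when N is a multiple of T_k.
All gears at start simultaneously when N is a common multiple of [10, 24]; the smallest such N is lcm(10, 24).
Start: lcm = T0 = 10
Fold in T1=24: gcd(10, 24) = 2; lcm(10, 24) = 10 * 24 / 2 = 240 / 2 = 120
Full cycle length = 120

Answer: 120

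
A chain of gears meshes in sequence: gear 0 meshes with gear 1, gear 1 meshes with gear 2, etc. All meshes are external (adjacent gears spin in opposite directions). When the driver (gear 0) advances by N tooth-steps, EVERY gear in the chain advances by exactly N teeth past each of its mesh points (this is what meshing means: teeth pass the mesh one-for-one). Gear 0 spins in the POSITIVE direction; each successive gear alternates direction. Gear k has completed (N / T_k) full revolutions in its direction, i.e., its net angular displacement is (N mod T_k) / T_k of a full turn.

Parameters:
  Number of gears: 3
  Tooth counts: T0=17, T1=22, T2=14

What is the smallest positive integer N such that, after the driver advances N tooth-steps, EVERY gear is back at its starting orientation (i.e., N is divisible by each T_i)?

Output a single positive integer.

Gear k returns to start when N is a multiple of T_k.
All gears at start simultaneously when N is a common multiple of [17, 22, 14]; the smallest such N is lcm(17, 22, 14).
Start: lcm = T0 = 17
Fold in T1=22: gcd(17, 22) = 1; lcm(17, 22) = 17 * 22 / 1 = 374 / 1 = 374
Fold in T2=14: gcd(374, 14) = 2; lcm(374, 14) = 374 * 14 / 2 = 5236 / 2 = 2618
Full cycle length = 2618

Answer: 2618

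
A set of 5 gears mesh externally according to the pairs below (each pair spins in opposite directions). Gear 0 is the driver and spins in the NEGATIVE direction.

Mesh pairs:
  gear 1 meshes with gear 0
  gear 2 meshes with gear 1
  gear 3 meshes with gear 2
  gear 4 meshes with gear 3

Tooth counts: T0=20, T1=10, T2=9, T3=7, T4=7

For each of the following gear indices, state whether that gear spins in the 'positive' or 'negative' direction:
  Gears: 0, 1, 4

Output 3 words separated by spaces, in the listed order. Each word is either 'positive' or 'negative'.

Gear 0 (driver): negative (depth 0)
  gear 1: meshes with gear 0 -> depth 1 -> positive (opposite of gear 0)
  gear 2: meshes with gear 1 -> depth 2 -> negative (opposite of gear 1)
  gear 3: meshes with gear 2 -> depth 3 -> positive (opposite of gear 2)
  gear 4: meshes with gear 3 -> depth 4 -> negative (opposite of gear 3)
Queried indices 0, 1, 4 -> negative, positive, negative

Answer: negative positive negative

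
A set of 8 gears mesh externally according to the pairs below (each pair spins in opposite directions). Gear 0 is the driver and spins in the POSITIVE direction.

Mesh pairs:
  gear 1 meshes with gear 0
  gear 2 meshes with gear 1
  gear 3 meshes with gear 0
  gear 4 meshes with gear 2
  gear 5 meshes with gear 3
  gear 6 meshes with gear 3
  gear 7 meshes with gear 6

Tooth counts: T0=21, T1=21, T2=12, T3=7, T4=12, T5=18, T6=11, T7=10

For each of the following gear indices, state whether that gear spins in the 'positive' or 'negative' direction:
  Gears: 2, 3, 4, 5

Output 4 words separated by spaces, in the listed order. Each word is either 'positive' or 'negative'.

Gear 0 (driver): positive (depth 0)
  gear 1: meshes with gear 0 -> depth 1 -> negative (opposite of gear 0)
  gear 2: meshes with gear 1 -> depth 2 -> positive (opposite of gear 1)
  gear 3: meshes with gear 0 -> depth 1 -> negative (opposite of gear 0)
  gear 4: meshes with gear 2 -> depth 3 -> negative (opposite of gear 2)
  gear 5: meshes with gear 3 -> depth 2 -> positive (opposite of gear 3)
  gear 6: meshes with gear 3 -> depth 2 -> positive (opposite of gear 3)
  gear 7: meshes with gear 6 -> depth 3 -> negative (opposite of gear 6)
Queried indices 2, 3, 4, 5 -> positive, negative, negative, positive

Answer: positive negative negative positive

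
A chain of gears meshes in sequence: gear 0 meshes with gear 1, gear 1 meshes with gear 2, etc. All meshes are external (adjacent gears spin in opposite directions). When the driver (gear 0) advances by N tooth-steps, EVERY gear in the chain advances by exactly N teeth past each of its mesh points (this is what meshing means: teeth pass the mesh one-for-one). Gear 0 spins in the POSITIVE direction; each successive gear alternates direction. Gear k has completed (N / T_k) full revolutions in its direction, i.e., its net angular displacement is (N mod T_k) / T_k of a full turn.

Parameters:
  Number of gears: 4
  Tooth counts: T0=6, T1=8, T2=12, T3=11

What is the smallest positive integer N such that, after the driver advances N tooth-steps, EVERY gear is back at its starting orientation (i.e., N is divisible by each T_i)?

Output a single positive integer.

Answer: 264

Derivation:
Gear k returns to start when N is a multiple of T_k.
All gears at start simultaneously when N is a common multiple of [6, 8, 12, 11]; the smallest such N is lcm(6, 8, 12, 11).
Start: lcm = T0 = 6
Fold in T1=8: gcd(6, 8) = 2; lcm(6, 8) = 6 * 8 / 2 = 48 / 2 = 24
Fold in T2=12: gcd(24, 12) = 12; lcm(24, 12) = 24 * 12 / 12 = 288 / 12 = 24
Fold in T3=11: gcd(24, 11) = 1; lcm(24, 11) = 24 * 11 / 1 = 264 / 1 = 264
Full cycle length = 264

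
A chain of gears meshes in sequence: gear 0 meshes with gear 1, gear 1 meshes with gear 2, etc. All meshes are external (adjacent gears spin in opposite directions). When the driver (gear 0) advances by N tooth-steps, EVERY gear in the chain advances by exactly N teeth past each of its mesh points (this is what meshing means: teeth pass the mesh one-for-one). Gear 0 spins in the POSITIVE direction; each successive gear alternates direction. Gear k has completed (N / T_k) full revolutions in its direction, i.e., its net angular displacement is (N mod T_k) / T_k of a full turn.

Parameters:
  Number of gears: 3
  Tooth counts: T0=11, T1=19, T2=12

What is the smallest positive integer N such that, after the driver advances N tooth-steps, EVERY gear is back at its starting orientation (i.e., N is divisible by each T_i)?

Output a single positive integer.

Gear k returns to start when N is a multiple of T_k.
All gears at start simultaneously when N is a common multiple of [11, 19, 12]; the smallest such N is lcm(11, 19, 12).
Start: lcm = T0 = 11
Fold in T1=19: gcd(11, 19) = 1; lcm(11, 19) = 11 * 19 / 1 = 209 / 1 = 209
Fold in T2=12: gcd(209, 12) = 1; lcm(209, 12) = 209 * 12 / 1 = 2508 / 1 = 2508
Full cycle length = 2508

Answer: 2508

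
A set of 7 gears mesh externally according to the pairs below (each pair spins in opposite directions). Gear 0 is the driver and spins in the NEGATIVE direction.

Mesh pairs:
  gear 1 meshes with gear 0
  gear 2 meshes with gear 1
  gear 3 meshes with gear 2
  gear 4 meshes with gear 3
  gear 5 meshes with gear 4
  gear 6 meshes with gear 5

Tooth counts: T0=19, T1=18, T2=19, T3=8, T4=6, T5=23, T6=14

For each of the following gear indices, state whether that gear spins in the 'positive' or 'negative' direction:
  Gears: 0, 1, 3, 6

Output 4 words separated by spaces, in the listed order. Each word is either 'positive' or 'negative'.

Gear 0 (driver): negative (depth 0)
  gear 1: meshes with gear 0 -> depth 1 -> positive (opposite of gear 0)
  gear 2: meshes with gear 1 -> depth 2 -> negative (opposite of gear 1)
  gear 3: meshes with gear 2 -> depth 3 -> positive (opposite of gear 2)
  gear 4: meshes with gear 3 -> depth 4 -> negative (opposite of gear 3)
  gear 5: meshes with gear 4 -> depth 5 -> positive (opposite of gear 4)
  gear 6: meshes with gear 5 -> depth 6 -> negative (opposite of gear 5)
Queried indices 0, 1, 3, 6 -> negative, positive, positive, negative

Answer: negative positive positive negative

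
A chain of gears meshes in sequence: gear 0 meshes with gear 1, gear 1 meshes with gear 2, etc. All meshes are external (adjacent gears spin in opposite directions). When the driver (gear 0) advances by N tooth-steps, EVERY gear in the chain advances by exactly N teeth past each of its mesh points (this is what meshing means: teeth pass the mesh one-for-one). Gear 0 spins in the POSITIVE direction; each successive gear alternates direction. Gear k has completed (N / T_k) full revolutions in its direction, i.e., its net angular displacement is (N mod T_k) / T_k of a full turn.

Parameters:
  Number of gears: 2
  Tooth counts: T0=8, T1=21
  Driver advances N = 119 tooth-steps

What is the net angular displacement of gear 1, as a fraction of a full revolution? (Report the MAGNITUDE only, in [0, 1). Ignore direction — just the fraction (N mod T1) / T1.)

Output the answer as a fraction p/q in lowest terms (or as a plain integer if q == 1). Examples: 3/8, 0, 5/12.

Chain of 2 gears, tooth counts: [8, 21]
  gear 0: T0=8, direction=positive, advance = 119 mod 8 = 7 teeth = 7/8 turn
  gear 1: T1=21, direction=negative, advance = 119 mod 21 = 14 teeth = 14/21 turn
Gear 1: 119 mod 21 = 14
Fraction = 14 / 21 = 2/3 (gcd(14,21)=7) = 2/3

Answer: 2/3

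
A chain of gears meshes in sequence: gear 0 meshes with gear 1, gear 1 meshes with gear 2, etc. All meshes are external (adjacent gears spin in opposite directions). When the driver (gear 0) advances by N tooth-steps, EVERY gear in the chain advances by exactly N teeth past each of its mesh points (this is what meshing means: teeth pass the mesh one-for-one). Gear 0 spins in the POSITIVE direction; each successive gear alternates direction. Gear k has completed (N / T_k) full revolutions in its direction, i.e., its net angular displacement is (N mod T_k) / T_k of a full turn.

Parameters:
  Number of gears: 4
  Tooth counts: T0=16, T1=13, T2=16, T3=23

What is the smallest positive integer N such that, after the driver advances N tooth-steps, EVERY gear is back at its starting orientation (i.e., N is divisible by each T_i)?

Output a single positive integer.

Answer: 4784

Derivation:
Gear k returns to start when N is a multiple of T_k.
All gears at start simultaneously when N is a common multiple of [16, 13, 16, 23]; the smallest such N is lcm(16, 13, 16, 23).
Start: lcm = T0 = 16
Fold in T1=13: gcd(16, 13) = 1; lcm(16, 13) = 16 * 13 / 1 = 208 / 1 = 208
Fold in T2=16: gcd(208, 16) = 16; lcm(208, 16) = 208 * 16 / 16 = 3328 / 16 = 208
Fold in T3=23: gcd(208, 23) = 1; lcm(208, 23) = 208 * 23 / 1 = 4784 / 1 = 4784
Full cycle length = 4784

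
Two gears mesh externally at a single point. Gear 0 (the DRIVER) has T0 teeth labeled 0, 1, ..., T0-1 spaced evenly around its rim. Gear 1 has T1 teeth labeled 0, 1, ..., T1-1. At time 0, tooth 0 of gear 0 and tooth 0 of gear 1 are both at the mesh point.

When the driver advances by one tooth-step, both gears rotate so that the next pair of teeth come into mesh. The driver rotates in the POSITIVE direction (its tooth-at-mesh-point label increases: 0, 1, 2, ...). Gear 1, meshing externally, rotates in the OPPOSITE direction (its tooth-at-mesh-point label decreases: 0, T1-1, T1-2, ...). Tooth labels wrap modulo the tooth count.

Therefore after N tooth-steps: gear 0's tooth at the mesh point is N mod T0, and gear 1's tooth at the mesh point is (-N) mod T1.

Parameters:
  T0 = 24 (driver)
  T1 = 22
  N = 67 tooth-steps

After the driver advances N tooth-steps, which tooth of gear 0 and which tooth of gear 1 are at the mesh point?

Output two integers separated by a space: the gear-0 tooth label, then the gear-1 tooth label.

Answer: 19 21

Derivation:
Gear 0 (driver, T0=24): tooth at mesh = N mod T0
  67 = 2 * 24 + 19, so 67 mod 24 = 19
  gear 0 tooth = 19
Gear 1 (driven, T1=22): tooth at mesh = (-N) mod T1
  67 = 3 * 22 + 1, so 67 mod 22 = 1
  (-67) mod 22 = (-1) mod 22 = 22 - 1 = 21
Mesh after 67 steps: gear-0 tooth 19 meets gear-1 tooth 21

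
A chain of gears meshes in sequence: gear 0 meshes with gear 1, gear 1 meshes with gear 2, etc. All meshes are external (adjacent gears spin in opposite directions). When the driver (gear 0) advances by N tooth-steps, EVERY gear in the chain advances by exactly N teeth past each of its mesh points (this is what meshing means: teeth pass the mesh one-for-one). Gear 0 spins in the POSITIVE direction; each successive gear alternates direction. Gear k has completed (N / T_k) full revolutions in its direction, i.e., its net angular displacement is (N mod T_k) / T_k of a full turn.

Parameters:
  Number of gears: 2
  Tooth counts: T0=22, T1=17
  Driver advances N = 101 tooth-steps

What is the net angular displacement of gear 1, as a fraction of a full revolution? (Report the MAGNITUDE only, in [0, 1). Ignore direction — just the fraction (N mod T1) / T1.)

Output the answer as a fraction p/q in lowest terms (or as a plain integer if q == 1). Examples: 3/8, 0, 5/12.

Answer: 16/17

Derivation:
Chain of 2 gears, tooth counts: [22, 17]
  gear 0: T0=22, direction=positive, advance = 101 mod 22 = 13 teeth = 13/22 turn
  gear 1: T1=17, direction=negative, advance = 101 mod 17 = 16 teeth = 16/17 turn
Gear 1: 101 mod 17 = 16
Fraction = 16 / 17 = 16/17 (gcd(16,17)=1) = 16/17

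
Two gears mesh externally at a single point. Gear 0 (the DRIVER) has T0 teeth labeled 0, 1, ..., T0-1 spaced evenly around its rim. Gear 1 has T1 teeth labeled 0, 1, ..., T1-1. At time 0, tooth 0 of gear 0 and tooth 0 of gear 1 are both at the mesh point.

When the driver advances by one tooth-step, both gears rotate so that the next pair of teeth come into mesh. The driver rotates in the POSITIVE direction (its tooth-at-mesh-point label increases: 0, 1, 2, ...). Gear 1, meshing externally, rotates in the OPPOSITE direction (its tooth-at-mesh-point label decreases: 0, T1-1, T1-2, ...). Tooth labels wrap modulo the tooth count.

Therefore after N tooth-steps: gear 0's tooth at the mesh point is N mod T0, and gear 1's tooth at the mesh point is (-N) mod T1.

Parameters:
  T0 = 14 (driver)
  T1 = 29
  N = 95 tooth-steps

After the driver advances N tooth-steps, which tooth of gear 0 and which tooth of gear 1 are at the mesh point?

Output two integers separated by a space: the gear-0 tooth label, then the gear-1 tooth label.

Answer: 11 21

Derivation:
Gear 0 (driver, T0=14): tooth at mesh = N mod T0
  95 = 6 * 14 + 11, so 95 mod 14 = 11
  gear 0 tooth = 11
Gear 1 (driven, T1=29): tooth at mesh = (-N) mod T1
  95 = 3 * 29 + 8, so 95 mod 29 = 8
  (-95) mod 29 = (-8) mod 29 = 29 - 8 = 21
Mesh after 95 steps: gear-0 tooth 11 meets gear-1 tooth 21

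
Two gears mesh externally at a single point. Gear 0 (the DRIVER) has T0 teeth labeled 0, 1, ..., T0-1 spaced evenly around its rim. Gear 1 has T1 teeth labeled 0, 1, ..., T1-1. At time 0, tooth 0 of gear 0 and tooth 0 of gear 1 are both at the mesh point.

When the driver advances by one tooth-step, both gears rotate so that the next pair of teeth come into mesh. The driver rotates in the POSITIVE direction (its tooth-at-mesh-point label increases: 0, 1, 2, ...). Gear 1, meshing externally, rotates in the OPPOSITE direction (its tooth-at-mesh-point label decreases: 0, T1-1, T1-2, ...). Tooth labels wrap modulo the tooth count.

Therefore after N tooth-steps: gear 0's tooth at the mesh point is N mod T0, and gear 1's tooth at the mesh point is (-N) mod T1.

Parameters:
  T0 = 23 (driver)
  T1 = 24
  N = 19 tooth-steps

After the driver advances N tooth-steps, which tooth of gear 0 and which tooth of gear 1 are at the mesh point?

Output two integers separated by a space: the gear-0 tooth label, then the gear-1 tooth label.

Gear 0 (driver, T0=23): tooth at mesh = N mod T0
  19 = 0 * 23 + 19, so 19 mod 23 = 19
  gear 0 tooth = 19
Gear 1 (driven, T1=24): tooth at mesh = (-N) mod T1
  19 = 0 * 24 + 19, so 19 mod 24 = 19
  (-19) mod 24 = (-19) mod 24 = 24 - 19 = 5
Mesh after 19 steps: gear-0 tooth 19 meets gear-1 tooth 5

Answer: 19 5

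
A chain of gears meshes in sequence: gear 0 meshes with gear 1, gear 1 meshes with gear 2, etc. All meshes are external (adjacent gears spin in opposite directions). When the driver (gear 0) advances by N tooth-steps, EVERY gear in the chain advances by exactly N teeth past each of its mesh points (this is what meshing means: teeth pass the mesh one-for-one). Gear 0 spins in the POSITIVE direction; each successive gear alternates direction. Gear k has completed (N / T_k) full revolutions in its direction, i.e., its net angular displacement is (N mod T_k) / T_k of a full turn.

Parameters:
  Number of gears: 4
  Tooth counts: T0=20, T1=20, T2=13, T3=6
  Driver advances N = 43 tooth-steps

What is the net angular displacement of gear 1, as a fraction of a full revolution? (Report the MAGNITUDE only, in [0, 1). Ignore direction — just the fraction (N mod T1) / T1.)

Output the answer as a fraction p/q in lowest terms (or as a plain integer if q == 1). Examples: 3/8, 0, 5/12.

Chain of 4 gears, tooth counts: [20, 20, 13, 6]
  gear 0: T0=20, direction=positive, advance = 43 mod 20 = 3 teeth = 3/20 turn
  gear 1: T1=20, direction=negative, advance = 43 mod 20 = 3 teeth = 3/20 turn
  gear 2: T2=13, direction=positive, advance = 43 mod 13 = 4 teeth = 4/13 turn
  gear 3: T3=6, direction=negative, advance = 43 mod 6 = 1 teeth = 1/6 turn
Gear 1: 43 mod 20 = 3
Fraction = 3 / 20 = 3/20 (gcd(3,20)=1) = 3/20

Answer: 3/20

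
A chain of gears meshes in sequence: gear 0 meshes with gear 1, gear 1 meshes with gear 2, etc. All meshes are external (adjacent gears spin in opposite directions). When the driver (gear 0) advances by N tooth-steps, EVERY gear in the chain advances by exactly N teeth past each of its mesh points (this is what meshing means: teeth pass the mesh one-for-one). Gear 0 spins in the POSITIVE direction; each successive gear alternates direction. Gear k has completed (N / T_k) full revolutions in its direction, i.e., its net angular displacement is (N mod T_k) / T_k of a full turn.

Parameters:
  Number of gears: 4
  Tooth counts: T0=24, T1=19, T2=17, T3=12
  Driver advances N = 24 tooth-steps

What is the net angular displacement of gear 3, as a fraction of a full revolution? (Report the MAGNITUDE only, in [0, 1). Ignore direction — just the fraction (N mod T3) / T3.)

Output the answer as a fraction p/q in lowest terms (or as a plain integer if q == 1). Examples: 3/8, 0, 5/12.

Answer: 0

Derivation:
Chain of 4 gears, tooth counts: [24, 19, 17, 12]
  gear 0: T0=24, direction=positive, advance = 24 mod 24 = 0 teeth = 0/24 turn
  gear 1: T1=19, direction=negative, advance = 24 mod 19 = 5 teeth = 5/19 turn
  gear 2: T2=17, direction=positive, advance = 24 mod 17 = 7 teeth = 7/17 turn
  gear 3: T3=12, direction=negative, advance = 24 mod 12 = 0 teeth = 0/12 turn
Gear 3: 24 mod 12 = 0
Fraction = 0 / 12 = 0/1 (gcd(0,12)=12) = 0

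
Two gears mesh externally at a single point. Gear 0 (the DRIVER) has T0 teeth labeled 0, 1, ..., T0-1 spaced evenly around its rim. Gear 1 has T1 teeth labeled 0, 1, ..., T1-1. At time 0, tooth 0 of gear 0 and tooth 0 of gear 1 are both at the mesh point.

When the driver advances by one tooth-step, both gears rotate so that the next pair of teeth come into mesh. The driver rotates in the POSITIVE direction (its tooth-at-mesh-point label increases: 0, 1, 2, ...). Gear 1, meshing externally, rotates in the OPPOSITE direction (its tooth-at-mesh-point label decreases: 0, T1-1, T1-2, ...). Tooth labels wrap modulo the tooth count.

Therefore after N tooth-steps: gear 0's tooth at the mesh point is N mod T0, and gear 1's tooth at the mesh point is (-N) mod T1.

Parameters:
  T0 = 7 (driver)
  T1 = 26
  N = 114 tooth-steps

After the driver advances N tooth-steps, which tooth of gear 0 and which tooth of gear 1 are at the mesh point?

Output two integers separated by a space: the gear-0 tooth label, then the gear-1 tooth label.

Gear 0 (driver, T0=7): tooth at mesh = N mod T0
  114 = 16 * 7 + 2, so 114 mod 7 = 2
  gear 0 tooth = 2
Gear 1 (driven, T1=26): tooth at mesh = (-N) mod T1
  114 = 4 * 26 + 10, so 114 mod 26 = 10
  (-114) mod 26 = (-10) mod 26 = 26 - 10 = 16
Mesh after 114 steps: gear-0 tooth 2 meets gear-1 tooth 16

Answer: 2 16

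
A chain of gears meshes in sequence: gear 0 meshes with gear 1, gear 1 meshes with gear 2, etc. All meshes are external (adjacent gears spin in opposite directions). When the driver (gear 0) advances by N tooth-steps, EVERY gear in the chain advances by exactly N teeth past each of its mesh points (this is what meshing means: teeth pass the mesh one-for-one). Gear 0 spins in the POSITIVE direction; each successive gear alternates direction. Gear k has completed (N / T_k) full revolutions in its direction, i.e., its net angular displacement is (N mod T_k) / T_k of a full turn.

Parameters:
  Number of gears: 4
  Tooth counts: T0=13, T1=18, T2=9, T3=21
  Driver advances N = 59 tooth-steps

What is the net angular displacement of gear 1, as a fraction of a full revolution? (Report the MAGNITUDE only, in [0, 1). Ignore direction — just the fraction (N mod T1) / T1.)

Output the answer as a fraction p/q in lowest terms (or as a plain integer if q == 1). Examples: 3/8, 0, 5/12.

Answer: 5/18

Derivation:
Chain of 4 gears, tooth counts: [13, 18, 9, 21]
  gear 0: T0=13, direction=positive, advance = 59 mod 13 = 7 teeth = 7/13 turn
  gear 1: T1=18, direction=negative, advance = 59 mod 18 = 5 teeth = 5/18 turn
  gear 2: T2=9, direction=positive, advance = 59 mod 9 = 5 teeth = 5/9 turn
  gear 3: T3=21, direction=negative, advance = 59 mod 21 = 17 teeth = 17/21 turn
Gear 1: 59 mod 18 = 5
Fraction = 5 / 18 = 5/18 (gcd(5,18)=1) = 5/18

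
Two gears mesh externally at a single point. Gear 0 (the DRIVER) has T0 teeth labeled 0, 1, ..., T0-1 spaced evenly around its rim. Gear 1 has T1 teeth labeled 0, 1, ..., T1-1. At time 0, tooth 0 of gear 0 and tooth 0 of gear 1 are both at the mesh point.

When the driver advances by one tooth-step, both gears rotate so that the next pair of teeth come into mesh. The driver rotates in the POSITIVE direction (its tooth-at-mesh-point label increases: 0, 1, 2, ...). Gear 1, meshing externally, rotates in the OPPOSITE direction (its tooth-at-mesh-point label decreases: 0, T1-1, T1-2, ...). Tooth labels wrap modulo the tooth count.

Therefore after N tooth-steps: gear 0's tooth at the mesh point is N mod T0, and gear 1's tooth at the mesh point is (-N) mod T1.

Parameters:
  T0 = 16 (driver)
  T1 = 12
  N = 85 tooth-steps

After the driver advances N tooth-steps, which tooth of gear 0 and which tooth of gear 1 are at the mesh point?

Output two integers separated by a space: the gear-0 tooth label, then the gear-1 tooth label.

Gear 0 (driver, T0=16): tooth at mesh = N mod T0
  85 = 5 * 16 + 5, so 85 mod 16 = 5
  gear 0 tooth = 5
Gear 1 (driven, T1=12): tooth at mesh = (-N) mod T1
  85 = 7 * 12 + 1, so 85 mod 12 = 1
  (-85) mod 12 = (-1) mod 12 = 12 - 1 = 11
Mesh after 85 steps: gear-0 tooth 5 meets gear-1 tooth 11

Answer: 5 11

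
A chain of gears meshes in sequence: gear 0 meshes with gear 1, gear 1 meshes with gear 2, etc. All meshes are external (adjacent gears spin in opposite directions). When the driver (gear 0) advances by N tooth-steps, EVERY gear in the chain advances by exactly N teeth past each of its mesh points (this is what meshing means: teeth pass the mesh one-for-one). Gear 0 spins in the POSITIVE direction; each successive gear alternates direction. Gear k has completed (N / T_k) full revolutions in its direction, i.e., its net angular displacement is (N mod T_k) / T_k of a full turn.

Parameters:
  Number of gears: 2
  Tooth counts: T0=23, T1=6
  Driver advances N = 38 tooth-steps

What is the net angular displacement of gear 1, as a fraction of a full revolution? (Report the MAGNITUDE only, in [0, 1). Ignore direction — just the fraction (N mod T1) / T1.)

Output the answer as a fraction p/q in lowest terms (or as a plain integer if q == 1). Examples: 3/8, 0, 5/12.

Chain of 2 gears, tooth counts: [23, 6]
  gear 0: T0=23, direction=positive, advance = 38 mod 23 = 15 teeth = 15/23 turn
  gear 1: T1=6, direction=negative, advance = 38 mod 6 = 2 teeth = 2/6 turn
Gear 1: 38 mod 6 = 2
Fraction = 2 / 6 = 1/3 (gcd(2,6)=2) = 1/3

Answer: 1/3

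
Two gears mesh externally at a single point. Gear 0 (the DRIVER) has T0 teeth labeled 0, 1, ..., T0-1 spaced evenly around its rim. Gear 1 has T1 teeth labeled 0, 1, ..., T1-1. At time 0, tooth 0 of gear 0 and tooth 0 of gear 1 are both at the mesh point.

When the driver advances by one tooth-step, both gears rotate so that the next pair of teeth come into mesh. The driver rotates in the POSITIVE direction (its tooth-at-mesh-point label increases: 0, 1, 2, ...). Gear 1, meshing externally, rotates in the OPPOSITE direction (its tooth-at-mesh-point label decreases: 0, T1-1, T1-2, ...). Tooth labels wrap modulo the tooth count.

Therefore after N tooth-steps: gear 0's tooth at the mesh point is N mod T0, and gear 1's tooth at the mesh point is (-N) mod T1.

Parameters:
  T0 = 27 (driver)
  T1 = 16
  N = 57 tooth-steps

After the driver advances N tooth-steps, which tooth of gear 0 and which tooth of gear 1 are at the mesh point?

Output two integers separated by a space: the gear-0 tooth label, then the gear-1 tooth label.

Answer: 3 7

Derivation:
Gear 0 (driver, T0=27): tooth at mesh = N mod T0
  57 = 2 * 27 + 3, so 57 mod 27 = 3
  gear 0 tooth = 3
Gear 1 (driven, T1=16): tooth at mesh = (-N) mod T1
  57 = 3 * 16 + 9, so 57 mod 16 = 9
  (-57) mod 16 = (-9) mod 16 = 16 - 9 = 7
Mesh after 57 steps: gear-0 tooth 3 meets gear-1 tooth 7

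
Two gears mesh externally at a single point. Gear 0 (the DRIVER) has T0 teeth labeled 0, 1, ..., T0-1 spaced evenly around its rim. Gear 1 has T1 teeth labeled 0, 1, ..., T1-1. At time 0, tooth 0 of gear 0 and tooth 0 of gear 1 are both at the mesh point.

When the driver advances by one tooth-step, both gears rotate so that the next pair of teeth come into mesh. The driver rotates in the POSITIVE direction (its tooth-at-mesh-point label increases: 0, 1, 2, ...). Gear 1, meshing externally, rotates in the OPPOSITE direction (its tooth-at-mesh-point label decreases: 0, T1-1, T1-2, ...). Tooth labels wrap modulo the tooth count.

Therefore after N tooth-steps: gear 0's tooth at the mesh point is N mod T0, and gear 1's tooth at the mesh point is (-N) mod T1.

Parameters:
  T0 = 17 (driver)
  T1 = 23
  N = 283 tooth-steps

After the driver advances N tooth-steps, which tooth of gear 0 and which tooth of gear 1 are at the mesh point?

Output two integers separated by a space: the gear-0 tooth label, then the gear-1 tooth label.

Answer: 11 16

Derivation:
Gear 0 (driver, T0=17): tooth at mesh = N mod T0
  283 = 16 * 17 + 11, so 283 mod 17 = 11
  gear 0 tooth = 11
Gear 1 (driven, T1=23): tooth at mesh = (-N) mod T1
  283 = 12 * 23 + 7, so 283 mod 23 = 7
  (-283) mod 23 = (-7) mod 23 = 23 - 7 = 16
Mesh after 283 steps: gear-0 tooth 11 meets gear-1 tooth 16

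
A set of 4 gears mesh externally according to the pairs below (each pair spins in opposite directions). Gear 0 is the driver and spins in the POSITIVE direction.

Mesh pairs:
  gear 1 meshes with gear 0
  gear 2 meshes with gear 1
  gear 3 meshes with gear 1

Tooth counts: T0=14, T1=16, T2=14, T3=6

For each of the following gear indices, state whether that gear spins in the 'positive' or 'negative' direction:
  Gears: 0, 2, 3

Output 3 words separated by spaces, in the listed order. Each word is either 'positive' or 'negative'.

Answer: positive positive positive

Derivation:
Gear 0 (driver): positive (depth 0)
  gear 1: meshes with gear 0 -> depth 1 -> negative (opposite of gear 0)
  gear 2: meshes with gear 1 -> depth 2 -> positive (opposite of gear 1)
  gear 3: meshes with gear 1 -> depth 2 -> positive (opposite of gear 1)
Queried indices 0, 2, 3 -> positive, positive, positive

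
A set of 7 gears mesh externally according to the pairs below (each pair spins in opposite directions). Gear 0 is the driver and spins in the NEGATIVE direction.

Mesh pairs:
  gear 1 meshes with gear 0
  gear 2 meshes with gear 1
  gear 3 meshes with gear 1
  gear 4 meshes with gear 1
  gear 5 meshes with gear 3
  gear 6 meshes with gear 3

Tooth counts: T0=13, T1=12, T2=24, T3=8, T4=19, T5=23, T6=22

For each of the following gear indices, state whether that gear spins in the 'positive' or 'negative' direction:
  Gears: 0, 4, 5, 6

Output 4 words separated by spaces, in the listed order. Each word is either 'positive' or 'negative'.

Gear 0 (driver): negative (depth 0)
  gear 1: meshes with gear 0 -> depth 1 -> positive (opposite of gear 0)
  gear 2: meshes with gear 1 -> depth 2 -> negative (opposite of gear 1)
  gear 3: meshes with gear 1 -> depth 2 -> negative (opposite of gear 1)
  gear 4: meshes with gear 1 -> depth 2 -> negative (opposite of gear 1)
  gear 5: meshes with gear 3 -> depth 3 -> positive (opposite of gear 3)
  gear 6: meshes with gear 3 -> depth 3 -> positive (opposite of gear 3)
Queried indices 0, 4, 5, 6 -> negative, negative, positive, positive

Answer: negative negative positive positive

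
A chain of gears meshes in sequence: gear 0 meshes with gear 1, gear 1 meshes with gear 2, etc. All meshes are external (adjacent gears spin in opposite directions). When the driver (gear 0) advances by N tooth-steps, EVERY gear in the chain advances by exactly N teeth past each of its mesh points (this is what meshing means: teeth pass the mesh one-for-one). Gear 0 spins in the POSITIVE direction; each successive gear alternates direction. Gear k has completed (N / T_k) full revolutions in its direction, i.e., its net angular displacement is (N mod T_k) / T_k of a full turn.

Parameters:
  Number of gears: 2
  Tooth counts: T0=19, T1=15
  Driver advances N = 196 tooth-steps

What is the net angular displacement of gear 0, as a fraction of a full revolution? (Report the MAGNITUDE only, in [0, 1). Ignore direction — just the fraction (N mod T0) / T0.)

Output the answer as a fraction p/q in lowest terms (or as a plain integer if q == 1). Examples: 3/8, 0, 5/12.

Answer: 6/19

Derivation:
Chain of 2 gears, tooth counts: [19, 15]
  gear 0: T0=19, direction=positive, advance = 196 mod 19 = 6 teeth = 6/19 turn
  gear 1: T1=15, direction=negative, advance = 196 mod 15 = 1 teeth = 1/15 turn
Gear 0: 196 mod 19 = 6
Fraction = 6 / 19 = 6/19 (gcd(6,19)=1) = 6/19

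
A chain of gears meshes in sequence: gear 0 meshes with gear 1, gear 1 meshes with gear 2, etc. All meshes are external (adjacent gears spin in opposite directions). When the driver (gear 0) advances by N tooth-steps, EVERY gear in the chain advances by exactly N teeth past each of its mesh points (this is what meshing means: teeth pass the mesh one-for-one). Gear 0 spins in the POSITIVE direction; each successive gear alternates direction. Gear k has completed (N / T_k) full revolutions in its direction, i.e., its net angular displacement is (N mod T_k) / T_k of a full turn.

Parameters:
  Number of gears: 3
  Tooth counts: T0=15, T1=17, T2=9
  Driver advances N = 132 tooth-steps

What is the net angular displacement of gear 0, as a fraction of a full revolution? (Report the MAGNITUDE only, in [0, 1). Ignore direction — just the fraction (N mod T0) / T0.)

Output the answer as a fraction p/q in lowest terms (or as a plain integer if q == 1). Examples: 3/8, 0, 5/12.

Answer: 4/5

Derivation:
Chain of 3 gears, tooth counts: [15, 17, 9]
  gear 0: T0=15, direction=positive, advance = 132 mod 15 = 12 teeth = 12/15 turn
  gear 1: T1=17, direction=negative, advance = 132 mod 17 = 13 teeth = 13/17 turn
  gear 2: T2=9, direction=positive, advance = 132 mod 9 = 6 teeth = 6/9 turn
Gear 0: 132 mod 15 = 12
Fraction = 12 / 15 = 4/5 (gcd(12,15)=3) = 4/5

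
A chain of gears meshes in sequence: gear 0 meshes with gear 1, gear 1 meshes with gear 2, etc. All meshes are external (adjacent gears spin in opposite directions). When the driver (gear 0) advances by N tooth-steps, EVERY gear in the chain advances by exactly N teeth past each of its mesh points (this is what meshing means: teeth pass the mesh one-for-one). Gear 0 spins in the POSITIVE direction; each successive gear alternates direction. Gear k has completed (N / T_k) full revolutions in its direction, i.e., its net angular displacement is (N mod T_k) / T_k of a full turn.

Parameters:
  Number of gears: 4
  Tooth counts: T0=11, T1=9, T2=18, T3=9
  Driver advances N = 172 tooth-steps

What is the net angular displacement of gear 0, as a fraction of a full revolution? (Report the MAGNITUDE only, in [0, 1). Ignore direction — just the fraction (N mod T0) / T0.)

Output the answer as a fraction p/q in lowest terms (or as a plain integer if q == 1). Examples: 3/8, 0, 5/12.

Chain of 4 gears, tooth counts: [11, 9, 18, 9]
  gear 0: T0=11, direction=positive, advance = 172 mod 11 = 7 teeth = 7/11 turn
  gear 1: T1=9, direction=negative, advance = 172 mod 9 = 1 teeth = 1/9 turn
  gear 2: T2=18, direction=positive, advance = 172 mod 18 = 10 teeth = 10/18 turn
  gear 3: T3=9, direction=negative, advance = 172 mod 9 = 1 teeth = 1/9 turn
Gear 0: 172 mod 11 = 7
Fraction = 7 / 11 = 7/11 (gcd(7,11)=1) = 7/11

Answer: 7/11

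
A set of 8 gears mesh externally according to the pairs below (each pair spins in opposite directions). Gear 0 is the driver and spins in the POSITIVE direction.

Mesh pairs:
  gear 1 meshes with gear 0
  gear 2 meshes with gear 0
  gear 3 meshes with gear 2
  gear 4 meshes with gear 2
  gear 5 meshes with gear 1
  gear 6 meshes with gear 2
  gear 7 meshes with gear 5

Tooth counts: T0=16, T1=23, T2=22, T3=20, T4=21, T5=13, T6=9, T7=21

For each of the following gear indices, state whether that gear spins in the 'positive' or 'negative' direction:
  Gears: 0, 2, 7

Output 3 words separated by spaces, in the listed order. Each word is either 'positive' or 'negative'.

Answer: positive negative negative

Derivation:
Gear 0 (driver): positive (depth 0)
  gear 1: meshes with gear 0 -> depth 1 -> negative (opposite of gear 0)
  gear 2: meshes with gear 0 -> depth 1 -> negative (opposite of gear 0)
  gear 3: meshes with gear 2 -> depth 2 -> positive (opposite of gear 2)
  gear 4: meshes with gear 2 -> depth 2 -> positive (opposite of gear 2)
  gear 5: meshes with gear 1 -> depth 2 -> positive (opposite of gear 1)
  gear 6: meshes with gear 2 -> depth 2 -> positive (opposite of gear 2)
  gear 7: meshes with gear 5 -> depth 3 -> negative (opposite of gear 5)
Queried indices 0, 2, 7 -> positive, negative, negative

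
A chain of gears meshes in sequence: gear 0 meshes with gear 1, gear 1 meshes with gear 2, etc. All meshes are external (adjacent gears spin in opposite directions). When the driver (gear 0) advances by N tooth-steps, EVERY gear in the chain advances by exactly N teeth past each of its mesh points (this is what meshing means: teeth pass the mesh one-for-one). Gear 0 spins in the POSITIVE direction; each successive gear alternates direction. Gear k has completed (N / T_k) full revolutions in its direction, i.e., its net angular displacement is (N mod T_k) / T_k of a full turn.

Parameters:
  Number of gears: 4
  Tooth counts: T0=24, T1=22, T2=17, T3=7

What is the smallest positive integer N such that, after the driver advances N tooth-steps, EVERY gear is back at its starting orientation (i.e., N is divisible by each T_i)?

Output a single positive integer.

Answer: 31416

Derivation:
Gear k returns to start when N is a multiple of T_k.
All gears at start simultaneously when N is a common multiple of [24, 22, 17, 7]; the smallest such N is lcm(24, 22, 17, 7).
Start: lcm = T0 = 24
Fold in T1=22: gcd(24, 22) = 2; lcm(24, 22) = 24 * 22 / 2 = 528 / 2 = 264
Fold in T2=17: gcd(264, 17) = 1; lcm(264, 17) = 264 * 17 / 1 = 4488 / 1 = 4488
Fold in T3=7: gcd(4488, 7) = 1; lcm(4488, 7) = 4488 * 7 / 1 = 31416 / 1 = 31416
Full cycle length = 31416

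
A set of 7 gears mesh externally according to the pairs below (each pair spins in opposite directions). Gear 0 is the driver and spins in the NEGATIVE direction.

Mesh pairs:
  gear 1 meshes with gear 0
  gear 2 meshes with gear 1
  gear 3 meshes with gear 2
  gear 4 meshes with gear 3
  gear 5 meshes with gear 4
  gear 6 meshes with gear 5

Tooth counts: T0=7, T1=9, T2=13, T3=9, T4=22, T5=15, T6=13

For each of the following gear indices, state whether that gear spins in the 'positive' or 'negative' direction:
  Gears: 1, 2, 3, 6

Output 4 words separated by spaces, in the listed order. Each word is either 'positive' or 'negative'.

Gear 0 (driver): negative (depth 0)
  gear 1: meshes with gear 0 -> depth 1 -> positive (opposite of gear 0)
  gear 2: meshes with gear 1 -> depth 2 -> negative (opposite of gear 1)
  gear 3: meshes with gear 2 -> depth 3 -> positive (opposite of gear 2)
  gear 4: meshes with gear 3 -> depth 4 -> negative (opposite of gear 3)
  gear 5: meshes with gear 4 -> depth 5 -> positive (opposite of gear 4)
  gear 6: meshes with gear 5 -> depth 6 -> negative (opposite of gear 5)
Queried indices 1, 2, 3, 6 -> positive, negative, positive, negative

Answer: positive negative positive negative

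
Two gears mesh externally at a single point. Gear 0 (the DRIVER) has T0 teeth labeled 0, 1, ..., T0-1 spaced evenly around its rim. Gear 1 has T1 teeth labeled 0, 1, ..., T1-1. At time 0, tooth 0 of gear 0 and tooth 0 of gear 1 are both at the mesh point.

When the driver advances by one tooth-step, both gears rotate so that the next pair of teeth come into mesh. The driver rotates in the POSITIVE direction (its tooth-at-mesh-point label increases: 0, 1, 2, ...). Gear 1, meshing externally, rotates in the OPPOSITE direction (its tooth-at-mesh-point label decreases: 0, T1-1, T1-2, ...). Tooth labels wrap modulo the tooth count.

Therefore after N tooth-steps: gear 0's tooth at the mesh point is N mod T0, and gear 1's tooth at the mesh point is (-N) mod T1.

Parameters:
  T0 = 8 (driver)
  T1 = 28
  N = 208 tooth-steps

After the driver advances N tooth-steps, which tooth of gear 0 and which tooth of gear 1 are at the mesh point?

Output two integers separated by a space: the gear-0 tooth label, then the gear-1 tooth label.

Gear 0 (driver, T0=8): tooth at mesh = N mod T0
  208 = 26 * 8 + 0, so 208 mod 8 = 0
  gear 0 tooth = 0
Gear 1 (driven, T1=28): tooth at mesh = (-N) mod T1
  208 = 7 * 28 + 12, so 208 mod 28 = 12
  (-208) mod 28 = (-12) mod 28 = 28 - 12 = 16
Mesh after 208 steps: gear-0 tooth 0 meets gear-1 tooth 16

Answer: 0 16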